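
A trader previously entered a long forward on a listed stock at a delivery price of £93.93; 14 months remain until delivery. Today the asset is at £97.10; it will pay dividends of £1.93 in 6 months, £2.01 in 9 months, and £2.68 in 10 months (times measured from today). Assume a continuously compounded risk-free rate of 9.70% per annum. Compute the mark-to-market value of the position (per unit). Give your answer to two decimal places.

£7.04

PV(remaining dividends) I = 1.93·e^(−0.0970·6/12) + 2.01·e^(−0.0970·9/12) + 2.68·e^(−0.0970·10/12) = 6.1795
Current forward F = (S − I)·e^(rT) = (97.10 − 6.1795)·e^(0.0970·14/12) = 90.9205 × 1.119819 = 101.8145
Value (long) = (F − K)·e^(−rT) = (101.8145 − 93.93) × 0.893002 = 7.0409
Value = £7.04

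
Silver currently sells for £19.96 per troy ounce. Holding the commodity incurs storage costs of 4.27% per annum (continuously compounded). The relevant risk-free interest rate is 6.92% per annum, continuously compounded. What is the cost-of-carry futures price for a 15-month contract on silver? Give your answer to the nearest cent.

Net carry = r + u − y = 0.0692 + 0.0427 − 0.0000 = 0.1119
F = S·e^((r+u−y)T) = 19.96 · e^(0.1119 × 15/12) = 19.96 · e^0.139875
= 19.96 × 1.150130 = £22.96 per troy ounce

£22.96 per troy ounce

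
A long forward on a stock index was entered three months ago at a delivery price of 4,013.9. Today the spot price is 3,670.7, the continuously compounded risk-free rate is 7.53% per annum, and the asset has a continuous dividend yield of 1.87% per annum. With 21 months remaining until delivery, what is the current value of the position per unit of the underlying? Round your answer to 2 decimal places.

34.18

Current fair forward for the remaining 21 months: F = S·e^((r − q)·T), (r − q) = 0.0753 − 0.0187 = 0.0566
F = 3670.7 · e^(0.0566 × 21/12) = 3670.7 × 1.10412150 = 4052.8988
Value of long forward = (F − K)·e^(−rT) = (4052.8988 − 4013.9) · e^(−0.0753·21/12)
= 38.9988 × 0.87653819 = 34.18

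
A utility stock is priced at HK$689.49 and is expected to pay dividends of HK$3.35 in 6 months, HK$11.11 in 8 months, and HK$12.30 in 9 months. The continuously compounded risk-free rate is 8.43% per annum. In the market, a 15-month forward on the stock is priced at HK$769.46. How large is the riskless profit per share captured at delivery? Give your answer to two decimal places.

PV(dividends) I = 3.35·e^(−0.0843·6/12) + 11.11·e^(−0.0843·8/12) + 12.30·e^(−0.0843·9/12) = 25.2610
Fair forward F* = (S − I)·e^(rT) = (689.49 − 25.2610)·e^0.105375 = 664.2290 × 1.111127 = 738.0428
Market HK$769.46 > fair 738.0428: forward overpriced → cash-and-carry (borrow at r, buy the stock and collect the dividends, short the forward).
Profit at T = |F_mkt − F*| = |769.46 − 738.0428| = HK$31.42 per share

HK$31.42 per share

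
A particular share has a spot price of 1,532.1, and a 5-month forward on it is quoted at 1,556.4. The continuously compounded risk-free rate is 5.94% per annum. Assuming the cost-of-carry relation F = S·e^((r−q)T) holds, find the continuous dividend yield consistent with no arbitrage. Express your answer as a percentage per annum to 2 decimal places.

2.16%

From F = S·e^((r−q)T): (r − q) = ln(F/S)/T
ln(1556.4/1532.1) = ln(1.015861) = 0.015737
(r − q) = 0.015737 / (5/12) = 0.037769
q = r − ln(F/S)/T = 0.0594 − 0.037769 = 0.021631
q = 2.16%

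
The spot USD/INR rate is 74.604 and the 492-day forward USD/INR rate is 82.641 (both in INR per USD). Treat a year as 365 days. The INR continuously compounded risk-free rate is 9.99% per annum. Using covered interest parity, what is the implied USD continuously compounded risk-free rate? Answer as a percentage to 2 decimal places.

2.40%

F = S·e^((r_INR − r_USD)T) ⇒ r_USD = r_INR − ln(F/S)/T
ln(82.641/74.604) = 0.102312; /(492/365) = 0.075902
r_USD = 0.0999 − 0.075902 = 0.023998
r_USD = 2.40%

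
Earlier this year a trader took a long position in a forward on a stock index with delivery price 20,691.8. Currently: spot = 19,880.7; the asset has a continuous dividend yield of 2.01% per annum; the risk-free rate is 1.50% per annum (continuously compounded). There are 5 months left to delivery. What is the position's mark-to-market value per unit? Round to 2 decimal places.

Current fair forward for the remaining 5 months: F = S·e^((r − q)·T), (r − q) = 0.0150 − 0.0201 = -0.0051
F = 19880.7 · e^(-0.0051 × 5/12) = 19880.7 × 0.99787726 = 19838.4984
Value of long forward = (F − K)·e^(−rT) = (19838.4984 − 20691.8) · e^(−0.0150·5/12)
= -853.3016 × 0.99376949 = -847.99

-847.99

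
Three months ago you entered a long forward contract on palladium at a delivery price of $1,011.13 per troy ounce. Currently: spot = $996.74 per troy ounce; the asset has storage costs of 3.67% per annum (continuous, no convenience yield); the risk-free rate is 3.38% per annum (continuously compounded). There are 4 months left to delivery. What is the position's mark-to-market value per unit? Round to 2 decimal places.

Current fair forward for the remaining 4 months: F = S·e^((r + u)·T), (r + u) = 0.0338 + 0.0367 = 0.0705
F = 996.74 · e^(0.0705 × 4/12) = 996.74 × 1.023778 = 1020.4405
Value of long forward = (F − K)·e^(−rT) = (1020.4405 − 1011.13) · e^(−0.0338·4/12)
= 9.3105 × 0.988797 = 9.21

$9.21 per troy ounce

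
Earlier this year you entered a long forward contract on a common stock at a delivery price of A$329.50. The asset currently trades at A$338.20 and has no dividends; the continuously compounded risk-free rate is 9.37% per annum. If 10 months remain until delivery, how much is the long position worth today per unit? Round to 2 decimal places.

Current fair forward for the remaining 10 months: F = S·e^(r·T), r = 0.0937
F = 338.20 · e^(0.0937 × 10/12) = 338.20 × 1.081213 = 365.6662
Value of long forward = (F − K)·e^(−rT) = (365.6662 − 329.50) · e^(−0.0937·10/12)
= 36.1662 × 0.924887 = 33.45

A$33.45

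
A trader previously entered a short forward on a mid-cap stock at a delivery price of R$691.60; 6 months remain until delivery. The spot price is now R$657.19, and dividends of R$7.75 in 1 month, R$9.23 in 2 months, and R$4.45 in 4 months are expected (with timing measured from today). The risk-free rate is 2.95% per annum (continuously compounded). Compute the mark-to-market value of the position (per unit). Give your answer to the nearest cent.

PV(remaining dividends) I = 7.75·e^(−0.0295·1/12) + 9.23·e^(−0.0295·2/12) + 4.45·e^(−0.0295·4/12) = 21.3222
Current forward F = (S − I)·e^(rT) = (657.19 − 21.3222)·e^(0.0295·6/12) = 635.8678 × 1.014859 = 645.3162
Value (long) = (F − K)·e^(−rT) = (645.3162 − 691.60) × 0.985358 = -45.6061
Short position value = −(long value) = R$45.61

R$45.61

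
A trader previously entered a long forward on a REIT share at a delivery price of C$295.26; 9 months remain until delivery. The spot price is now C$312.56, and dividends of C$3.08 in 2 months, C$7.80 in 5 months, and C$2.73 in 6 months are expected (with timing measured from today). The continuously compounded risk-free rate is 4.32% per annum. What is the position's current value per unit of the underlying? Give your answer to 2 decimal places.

C$13.32

PV(remaining dividends) I = 3.08·e^(−0.0432·2/12) + 7.80·e^(−0.0432·5/12) + 2.73·e^(−0.0432·6/12) = 13.3904
Current forward F = (S − I)·e^(rT) = (312.56 − 13.3904)·e^(0.0432·9/12) = 299.1696 × 1.032931 = 309.0216
Value (long) = (F − K)·e^(−rT) = (309.0216 − 295.26) × 0.968119 = 13.3229
Value = C$13.32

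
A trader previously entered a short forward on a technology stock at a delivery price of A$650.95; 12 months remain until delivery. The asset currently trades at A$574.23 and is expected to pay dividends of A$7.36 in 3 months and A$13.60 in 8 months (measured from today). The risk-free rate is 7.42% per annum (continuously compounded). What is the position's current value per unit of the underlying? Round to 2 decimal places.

PV(remaining dividends) I = 7.36·e^(−0.0742·3/12) + 13.60·e^(−0.0742·8/12) = 20.1684
Current forward F = (S − I)·e^(rT) = (574.23 − 20.1684)·e^(0.0742·12/12) = 554.0616 × 1.077022 = 596.7365
Value (long) = (F − K)·e^(−rT) = (596.7365 − 650.95) × 0.928486 = -50.3365
Short position value = −(long value) = A$50.34

A$50.34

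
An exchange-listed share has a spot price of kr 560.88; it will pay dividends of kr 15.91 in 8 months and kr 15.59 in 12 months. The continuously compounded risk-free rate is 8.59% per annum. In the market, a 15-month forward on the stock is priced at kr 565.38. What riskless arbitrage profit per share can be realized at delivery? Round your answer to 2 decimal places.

PV(dividends) I = 15.91·e^(−0.0859·8/12) + 15.59·e^(−0.0859·12/12) = 29.3312
Fair forward F* = (S − I)·e^(rT) = (560.88 − 29.3312)·e^0.107375 = 531.5488 × 1.113352 = 591.8009
Market kr 565.38 < fair 591.8009: forward underpriced → reverse cash-and-carry (short the stock, invest proceeds at r, pay the dividends, go long the forward).
Profit at T = |F_mkt − F*| = |565.38 − 591.8009| = kr 26.42 per share

kr 26.42 per share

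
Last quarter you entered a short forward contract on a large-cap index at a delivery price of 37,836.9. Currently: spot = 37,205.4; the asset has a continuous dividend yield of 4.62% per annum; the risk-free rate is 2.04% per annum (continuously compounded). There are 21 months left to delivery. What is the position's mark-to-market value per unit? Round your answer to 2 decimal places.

Current fair forward for the remaining 21 months: F = S·e^((r − q)·T), (r − q) = 0.0204 − 0.0462 = -0.0258
F = 37205.4 · e^(-0.0258 × 21/12) = 37205.4 × 0.95585409 = 35562.9338
Value of long forward = (F − K)·e^(−rT) = (35562.9338 − 37836.9) · e^(−0.0204·21/12)
= -2273.9662 × 0.96492973 = -2194.22
Short position value = −(long value) = 2194.22

2194.22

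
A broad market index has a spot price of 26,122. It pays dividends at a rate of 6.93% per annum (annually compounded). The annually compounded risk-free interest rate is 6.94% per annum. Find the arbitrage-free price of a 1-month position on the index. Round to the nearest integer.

26,122

F = S · (1+r)^T / (1+q)^T
= 26122 × 1.005607 / 1.005599 = 26122 × 1.000008
F = 26,122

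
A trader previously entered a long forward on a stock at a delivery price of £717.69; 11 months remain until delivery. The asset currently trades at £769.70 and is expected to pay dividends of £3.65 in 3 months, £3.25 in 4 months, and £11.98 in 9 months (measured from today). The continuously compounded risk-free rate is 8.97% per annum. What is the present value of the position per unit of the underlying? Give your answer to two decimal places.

PV(remaining dividends) I = 3.65·e^(−0.0897·3/12) + 3.25·e^(−0.0897·4/12) + 11.98·e^(−0.0897·9/12) = 17.9239
Current forward F = (S − I)·e^(rT) = (769.70 − 17.9239)·e^(0.0897·11/12) = 751.7761 × 1.085700 = 816.2033
Value (long) = (F − K)·e^(−rT) = (816.2033 − 717.69) × 0.921065 = 90.7372
Value = £90.74

£90.74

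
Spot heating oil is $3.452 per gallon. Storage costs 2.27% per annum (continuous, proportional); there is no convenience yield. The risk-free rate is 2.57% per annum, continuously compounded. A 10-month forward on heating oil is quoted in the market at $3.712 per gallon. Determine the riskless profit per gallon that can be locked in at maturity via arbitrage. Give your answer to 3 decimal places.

$0.118 per gallon

Fair forward: F* = S·e^(carry·T), with carry = (r + u) = 0.0257 + 0.0227 = 0.0484
F* = 3.452 · e^(0.0484 × 10/12) = 3.452 · e^0.040333 = 3.452 × 1.041157 = $3.5941
Market $3.712 > fair $3.5941: forward overpriced → cash-and-carry (buy spot, short the forward).
At maturity, profit = |F_mkt − F*| = |3.712 − 3.5941| = $0.118 per gallon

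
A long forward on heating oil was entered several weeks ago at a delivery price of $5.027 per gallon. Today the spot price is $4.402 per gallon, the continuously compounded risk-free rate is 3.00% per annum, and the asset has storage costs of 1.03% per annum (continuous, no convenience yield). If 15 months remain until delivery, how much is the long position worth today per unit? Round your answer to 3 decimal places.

Current fair forward for the remaining 15 months: F = S·e^((r + u)·T), (r + u) = 0.0300 + 0.0103 = 0.0403
F = 4.402 · e^(0.0403 × 15/12) = 4.402 × 1.051665 = 4.6294
Value of long forward = (F − K)·e^(−rT) = (4.6294 − 5.027) · e^(−0.0300·15/12)
= -0.3976 × 0.963194 = -0.383

-$0.383 per gallon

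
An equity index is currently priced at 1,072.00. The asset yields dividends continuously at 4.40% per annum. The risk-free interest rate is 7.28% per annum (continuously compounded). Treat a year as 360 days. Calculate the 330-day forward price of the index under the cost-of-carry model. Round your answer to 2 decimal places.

F = S·e^((r − q)T) = 1072.00 · e^((0.0728 − 0.0440) × 330/360)
= 1072.00 · e^0.02640000 = 1072.00 × 1.02675157
F = 1,100.68

1,100.68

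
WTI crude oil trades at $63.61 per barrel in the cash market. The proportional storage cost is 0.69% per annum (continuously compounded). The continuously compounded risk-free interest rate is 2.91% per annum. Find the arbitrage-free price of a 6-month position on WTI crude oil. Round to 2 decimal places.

Net carry = r + u − y = 0.0291 + 0.0069 − 0.0000 = 0.0360
F = S·e^((r+u−y)T) = 63.61 · e^(0.0360 × 6/12) = 63.61 · e^0.018000
= 63.61 × 1.018163 = $64.77 per barrel

$64.77 per barrel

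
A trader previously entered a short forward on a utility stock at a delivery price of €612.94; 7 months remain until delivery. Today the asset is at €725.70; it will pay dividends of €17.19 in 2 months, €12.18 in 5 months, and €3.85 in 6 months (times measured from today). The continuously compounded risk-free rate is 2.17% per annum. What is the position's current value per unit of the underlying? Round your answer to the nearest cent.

-€87.46

PV(remaining dividends) I = 17.19·e^(−0.0217·2/12) + 12.18·e^(−0.0217·5/12) + 3.85·e^(−0.0217·6/12) = 33.0068
Current forward F = (S − I)·e^(rT) = (725.70 − 33.0068)·e^(0.0217·7/12) = 692.6932 × 1.012739 = 701.5174
Value (long) = (F − K)·e^(−rT) = (701.5174 − 612.94) × 0.987421 = 87.4632
Short position value = −(long value) = -€87.46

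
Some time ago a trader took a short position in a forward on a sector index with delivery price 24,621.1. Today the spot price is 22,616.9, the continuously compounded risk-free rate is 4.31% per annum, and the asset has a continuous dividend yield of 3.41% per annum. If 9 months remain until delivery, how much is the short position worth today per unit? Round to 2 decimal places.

Current fair forward for the remaining 9 months: F = S·e^((r − q)·T), (r − q) = 0.0431 − 0.0341 = 0.0090
F = 22616.9 · e^(0.0090 × 9/12) = 22616.9 × 1.00677283 = 22770.0804
Value of long forward = (F − K)·e^(−rT) = (22770.0804 − 24621.1) · e^(−0.0431·9/12)
= -1851.0196 × 0.96819187 = -1792.14
Short position value = −(long value) = 1792.14

1792.14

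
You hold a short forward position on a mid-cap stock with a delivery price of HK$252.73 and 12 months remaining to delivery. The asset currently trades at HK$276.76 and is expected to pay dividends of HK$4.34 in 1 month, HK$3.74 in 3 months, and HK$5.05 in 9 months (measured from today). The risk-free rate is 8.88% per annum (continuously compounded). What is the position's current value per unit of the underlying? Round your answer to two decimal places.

PV(remaining dividends) I = 4.34·e^(−0.0888·1/12) + 3.74·e^(−0.0888·3/12) + 5.05·e^(−0.0888·9/12) = 12.6905
Current forward F = (S − I)·e^(rT) = (276.76 − 12.6905)·e^(0.0888·12/12) = 264.0695 × 1.092862 = 288.5915
Value (long) = (F − K)·e^(−rT) = (288.5915 − 252.73) × 0.915029 = 32.8143
Short position value = −(long value) = -HK$32.81

-HK$32.81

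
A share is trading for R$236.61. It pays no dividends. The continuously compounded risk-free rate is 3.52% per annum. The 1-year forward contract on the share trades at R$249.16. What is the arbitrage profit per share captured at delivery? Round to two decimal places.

Fair forward: F* = S·e^(carry·T), with carry = r = 0.0352
F* = 236.61 · e^(0.0352 × 1) = 236.61 · e^0.035200 = 236.61 × 1.035827 = R$245.0870
Market R$249.16 > fair R$245.0870: forward overpriced → cash-and-carry (buy spot, short the forward).
At maturity, profit = |F_mkt − F*| = |249.16 − 245.0870| = R$4.07 per share

R$4.07 per share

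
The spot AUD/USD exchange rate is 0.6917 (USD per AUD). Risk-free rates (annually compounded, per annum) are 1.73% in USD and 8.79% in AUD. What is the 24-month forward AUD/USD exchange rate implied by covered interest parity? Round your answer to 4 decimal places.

0.6048

By covered interest parity, F = S · (1+r_USD)^T / (1+r_AUD)^T
= 0.6917 × 1.034899 / 1.183526 = 0.6917 × 0.874420
F = 0.6048 USD per AUD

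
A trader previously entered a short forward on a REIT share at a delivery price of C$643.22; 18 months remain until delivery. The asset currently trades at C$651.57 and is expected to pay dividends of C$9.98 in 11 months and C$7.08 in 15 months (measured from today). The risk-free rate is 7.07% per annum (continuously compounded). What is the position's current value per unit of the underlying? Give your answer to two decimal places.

PV(remaining dividends) I = 9.98·e^(−0.0707·11/12) + 7.08·e^(−0.0707·15/12) = 15.8349
Current forward F = (S − I)·e^(rT) = (651.57 − 15.8349)·e^(0.0707·18/12) = 635.7351 × 1.111877 = 706.8592
Value (long) = (F − K)·e^(−rT) = (706.8592 − 643.22) × 0.899380 = 57.2358
Short position value = −(long value) = -C$57.24

-C$57.24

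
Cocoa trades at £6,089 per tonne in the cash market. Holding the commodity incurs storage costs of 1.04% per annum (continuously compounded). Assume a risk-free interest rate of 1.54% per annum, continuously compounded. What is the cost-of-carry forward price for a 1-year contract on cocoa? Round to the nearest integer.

£6,248 per tonne

Net carry = r + u − y = 0.0154 + 0.0104 − 0.0000 = 0.0258
F = S·e^((r+u−y)T) = 6089 · e^(0.0258 × 12/12) = 6089 · e^0.025800
= 6089 × 1.026136 = £6,248 per tonne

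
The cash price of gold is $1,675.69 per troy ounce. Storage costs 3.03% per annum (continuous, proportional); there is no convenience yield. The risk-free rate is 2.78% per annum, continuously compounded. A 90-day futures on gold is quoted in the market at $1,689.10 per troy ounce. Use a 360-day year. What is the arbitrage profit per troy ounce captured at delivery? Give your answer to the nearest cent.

$11.11 per troy ounce

Fair futures: F* = S·e^(carry·T), with carry = (r + u) = 0.0278 + 0.0303 = 0.0581
F* = 1675.69 · e^(0.0581 × 90/360) = 1675.69 · e^0.01452500 = 1675.69 × 1.01463100 = $1700.2070
Market $1689.10 < fair $1700.2070: forward underpriced → reverse cash-and-carry (short spot, go long the forward).
At maturity, profit = |F_mkt − F*| = |1689.10 − 1700.2070| = $11.11 per troy ounce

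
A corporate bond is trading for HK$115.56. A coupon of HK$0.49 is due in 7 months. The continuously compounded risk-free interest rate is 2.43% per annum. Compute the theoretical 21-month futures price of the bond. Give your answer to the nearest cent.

HK$120.08

PV(coupons) I = 0.49·e^(−0.0243·7/12)
I = 0.4831
F = (S − I)·e^(rT) = (115.56 − 0.4831) · e^(0.0243·21/12)
= 115.0769 · e^0.042525 = 115.0769 × 1.043442 = HK$120.08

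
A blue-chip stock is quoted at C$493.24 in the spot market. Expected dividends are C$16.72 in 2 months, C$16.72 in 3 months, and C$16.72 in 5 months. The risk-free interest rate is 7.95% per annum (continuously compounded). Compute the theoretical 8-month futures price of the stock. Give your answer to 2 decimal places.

PV(dividends) I = 16.72·e^(−0.0795·2/12) + 16.72·e^(−0.0795·3/12) + 16.72·e^(−0.0795·5/12)
I = 16.4999 + 16.3910 + 16.1752 = 49.0661
F = (S − I)·e^(rT) = (493.24 − 49.0661) · e^(0.0795·8/12)
= 444.1739 · e^0.053000 = 444.1739 × 1.054430 = C$468.35

C$468.35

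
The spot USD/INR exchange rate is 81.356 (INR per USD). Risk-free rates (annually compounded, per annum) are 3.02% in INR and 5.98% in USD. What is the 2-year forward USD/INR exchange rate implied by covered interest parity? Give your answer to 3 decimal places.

By covered interest parity, F = S · (1+r_INR)^T / (1+r_USD)^T
= 81.356 × 1.061312 / 1.123176 = 81.356 × 0.944920
F = 76.875 INR per USD

76.875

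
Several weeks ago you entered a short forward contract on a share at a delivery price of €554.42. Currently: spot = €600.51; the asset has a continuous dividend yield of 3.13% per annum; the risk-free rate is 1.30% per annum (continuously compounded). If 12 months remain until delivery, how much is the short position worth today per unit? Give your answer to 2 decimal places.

-€34.75

Current fair forward for the remaining 12 months: F = S·e^((r − q)·T), (r − q) = 0.0130 − 0.0313 = -0.0183
F = 600.51 · e^(-0.0183 × 12/12) = 600.51 × 0.981866 = 589.6204
Value of long forward = (F − K)·e^(−rT) = (589.6204 − 554.42) · e^(−0.0130·12/12)
= 35.2004 × 0.987084 = 34.75
Short position value = −(long value) = -€34.75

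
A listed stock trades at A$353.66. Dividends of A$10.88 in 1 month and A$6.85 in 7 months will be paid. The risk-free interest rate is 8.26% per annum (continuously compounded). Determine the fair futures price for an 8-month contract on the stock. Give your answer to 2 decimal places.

A$355.37

PV(dividends) I = 10.88·e^(−0.0826·1/12) + 6.85·e^(−0.0826·7/12)
I = 10.8054 + 6.5278 = 17.3332
F = (S − I)·e^(rT) = (353.66 − 17.3332) · e^(0.0826·8/12)
= 336.3268 · e^0.055067 = 336.3268 × 1.056611 = A$355.37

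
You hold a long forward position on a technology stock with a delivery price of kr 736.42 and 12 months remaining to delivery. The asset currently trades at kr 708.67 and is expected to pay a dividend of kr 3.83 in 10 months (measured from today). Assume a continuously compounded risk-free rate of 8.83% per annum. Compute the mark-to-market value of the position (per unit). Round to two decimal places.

PV(remaining dividends) I = 3.83·e^(−0.0883·10/12) = 3.5583
Current forward F = (S − I)·e^(rT) = (708.67 − 3.5583)·e^(0.0883·12/12) = 705.1117 × 1.092316 = 770.2048
Value (long) = (F − K)·e^(−rT) = (770.2048 − 736.42) × 0.915486 = 30.9295
Value = kr 30.93

kr 30.93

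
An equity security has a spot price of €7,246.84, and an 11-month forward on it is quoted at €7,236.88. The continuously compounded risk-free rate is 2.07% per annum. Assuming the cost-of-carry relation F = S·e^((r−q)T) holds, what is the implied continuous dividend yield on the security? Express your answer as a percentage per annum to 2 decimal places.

2.22%

From F = S·e^((r−q)T): (r − q) = ln(F/S)/T
ln(7236.88/7246.84) = ln(0.998626) = -0.001375
(r − q) = -0.001375 / (11/12) = -0.001500
q = r − ln(F/S)/T = 0.0207 + 0.001500 = 0.022200
q = 2.22%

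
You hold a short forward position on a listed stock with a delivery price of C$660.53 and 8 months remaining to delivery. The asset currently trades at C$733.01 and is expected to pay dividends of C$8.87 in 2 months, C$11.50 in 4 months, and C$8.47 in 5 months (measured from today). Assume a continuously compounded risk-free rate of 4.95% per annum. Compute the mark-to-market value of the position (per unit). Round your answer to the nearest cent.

-C$65.52

PV(remaining dividends) I = 8.87·e^(−0.0495·2/12) + 11.50·e^(−0.0495·4/12) + 8.47·e^(−0.0495·5/12) = 28.4060
Current forward F = (S − I)·e^(rT) = (733.01 − 28.4060)·e^(0.0495·8/12) = 704.6040 × 1.033551 = 728.2442
Value (long) = (F − K)·e^(−rT) = (728.2442 − 660.53) × 0.967539 = 65.5161
Short position value = −(long value) = -C$65.52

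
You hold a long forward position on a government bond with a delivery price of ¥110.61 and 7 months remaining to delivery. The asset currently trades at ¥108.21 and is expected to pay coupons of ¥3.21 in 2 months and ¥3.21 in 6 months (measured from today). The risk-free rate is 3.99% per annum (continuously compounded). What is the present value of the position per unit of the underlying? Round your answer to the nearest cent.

-¥6.19

PV(remaining coupons) I = 3.21·e^(−0.0399·2/12) + 3.21·e^(−0.0399·6/12) = 6.3353
Current forward F = (S − I)·e^(rT) = (108.21 − 6.3353)·e^(0.0399·7/12) = 101.8747 × 1.023548 = 104.2736
Value (long) = (F − K)·e^(−rT) = (104.2736 − 110.61) × 0.976994 = -6.1906
Value = -¥6.19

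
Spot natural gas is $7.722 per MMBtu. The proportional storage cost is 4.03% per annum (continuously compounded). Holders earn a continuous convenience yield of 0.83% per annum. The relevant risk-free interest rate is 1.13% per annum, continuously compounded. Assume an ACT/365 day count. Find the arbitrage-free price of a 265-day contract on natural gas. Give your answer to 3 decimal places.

Net carry = r + u − y = 0.0113 + 0.0403 − 0.0083 = 0.0433
F = S·e^((r+u−y)T) = 7.722 · e^(0.0433 × 265/365) = 7.722 · e^0.031437
= 7.722 × 1.031936 = $7.969 per MMBtu

$7.969 per MMBtu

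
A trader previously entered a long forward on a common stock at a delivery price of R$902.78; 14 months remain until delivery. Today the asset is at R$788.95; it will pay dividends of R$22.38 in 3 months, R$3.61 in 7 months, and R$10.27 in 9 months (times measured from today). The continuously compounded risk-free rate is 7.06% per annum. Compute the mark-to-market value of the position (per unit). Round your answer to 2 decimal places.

-R$77.64

PV(remaining dividends) I = 22.38·e^(−0.0706·3/12) + 3.61·e^(−0.0706·7/12) + 10.27·e^(−0.0706·9/12) = 35.1932
Current forward F = (S − I)·e^(rT) = (788.95 − 35.1932)·e^(0.0706·14/12) = 753.7568 × 1.085854 = 818.4698
Value (long) = (F − K)·e^(−rT) = (818.4698 − 902.78) × 0.920934 = -77.6441
Value = -R$77.64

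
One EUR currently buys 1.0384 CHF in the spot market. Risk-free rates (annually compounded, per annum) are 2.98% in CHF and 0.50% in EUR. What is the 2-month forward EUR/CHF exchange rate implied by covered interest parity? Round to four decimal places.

1.0426

By covered interest parity, F = S · (1+r_CHF)^T / (1+r_EUR)^T
= 1.0384 × 1.004906 / 1.000832 = 1.0384 × 1.004071
F = 1.0426 CHF per EUR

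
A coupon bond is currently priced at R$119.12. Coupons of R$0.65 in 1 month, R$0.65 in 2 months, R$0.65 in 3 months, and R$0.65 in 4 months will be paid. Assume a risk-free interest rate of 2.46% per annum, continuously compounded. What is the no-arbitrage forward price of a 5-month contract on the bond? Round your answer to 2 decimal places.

PV(coupons) I = 0.65·e^(−0.0246·1/12) + 0.65·e^(−0.0246·2/12) + 0.65·e^(−0.0246·3/12) + 0.65·e^(−0.0246·4/12)
I = 0.6487 + 0.6473 + 0.6460 + 0.6447 = 2.5867
F = (S − I)·e^(rT) = (119.12 − 2.5867) · e^(0.0246·5/12)
= 116.5333 · e^0.010250 = 116.5333 × 1.010303 = R$117.73

R$117.73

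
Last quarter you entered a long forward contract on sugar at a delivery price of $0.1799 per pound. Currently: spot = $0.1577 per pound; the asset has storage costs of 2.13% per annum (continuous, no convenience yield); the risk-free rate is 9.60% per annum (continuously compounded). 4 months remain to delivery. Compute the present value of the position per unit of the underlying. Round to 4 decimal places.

-$0.0154 per pound

Current fair forward for the remaining 4 months: F = S·e^((r + u)·T), (r + u) = 0.0960 + 0.0213 = 0.1173
F = 0.1577 · e^(0.1173 × 4/12) = 0.1577 × 1.039874 = 0.1640
Value of long forward = (F − K)·e^(−rT) = (0.1640 − 0.1799) · e^(−0.0960·4/12)
= -0.0159 × 0.968507 = -0.0154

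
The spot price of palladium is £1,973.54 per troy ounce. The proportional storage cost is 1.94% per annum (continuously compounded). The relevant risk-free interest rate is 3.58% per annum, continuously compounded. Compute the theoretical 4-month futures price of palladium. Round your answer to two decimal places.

Net carry = r + u − y = 0.0358 + 0.0194 − 0.0000 = 0.0552
F = S·e^((r+u−y)T) = 1973.54 · e^(0.0552 × 4/12) = 1973.54 · e^0.01840000
= 1973.54 × 1.01857032 = £2,010.19 per troy ounce

£2,010.19 per troy ounce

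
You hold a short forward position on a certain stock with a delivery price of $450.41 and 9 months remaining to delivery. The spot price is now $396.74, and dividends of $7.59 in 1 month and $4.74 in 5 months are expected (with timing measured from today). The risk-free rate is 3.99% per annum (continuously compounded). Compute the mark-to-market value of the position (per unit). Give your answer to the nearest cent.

$52.62

PV(remaining dividends) I = 7.59·e^(−0.0399·1/12) + 4.74·e^(−0.0399·5/12) = 12.2267
Current forward F = (S − I)·e^(rT) = (396.74 − 12.2267)·e^(0.0399·9/12) = 384.5133 × 1.030377 = 396.1937
Value (long) = (F − K)·e^(−rT) = (396.1937 − 450.41) × 0.970518 = -52.6179
Short position value = −(long value) = $52.62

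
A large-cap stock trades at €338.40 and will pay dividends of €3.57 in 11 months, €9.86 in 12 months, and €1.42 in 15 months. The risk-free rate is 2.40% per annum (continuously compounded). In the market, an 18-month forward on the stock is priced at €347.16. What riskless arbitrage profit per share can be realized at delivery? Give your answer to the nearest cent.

€11.38 per share

PV(dividends) I = 3.57·e^(−0.0240·11/12) + 9.86·e^(−0.0240·12/12) + 1.42·e^(−0.0240·15/12) = 14.4965
Fair forward F* = (S − I)·e^(rT) = (338.40 − 14.4965)·e^0.036000 = 323.9035 × 1.036656 = 335.7765
Market €347.16 > fair 335.7765: forward overpriced → cash-and-carry (borrow at r, buy the stock and collect the dividends, short the forward).
Profit at T = |F_mkt − F*| = |347.16 − 335.7765| = €11.38 per share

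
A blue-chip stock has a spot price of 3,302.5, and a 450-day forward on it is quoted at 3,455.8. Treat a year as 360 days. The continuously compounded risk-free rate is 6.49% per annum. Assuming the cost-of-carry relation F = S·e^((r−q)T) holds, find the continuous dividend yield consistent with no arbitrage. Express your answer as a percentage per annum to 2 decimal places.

2.86%

From F = S·e^((r−q)T): (r − q) = ln(F/S)/T
ln(3455.8/3302.5) = ln(1.046419) = 0.045374
(r − q) = 0.045374 / (450/360) = 0.036299
q = r − ln(F/S)/T = 0.0649 − 0.036299 = 0.028601
q = 2.86%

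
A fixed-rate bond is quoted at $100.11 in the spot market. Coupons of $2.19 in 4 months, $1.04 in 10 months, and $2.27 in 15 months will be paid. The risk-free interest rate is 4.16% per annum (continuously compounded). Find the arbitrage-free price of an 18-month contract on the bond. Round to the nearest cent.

$100.89

PV(coupons) I = 2.19·e^(−0.0416·4/12) + 1.04·e^(−0.0416·10/12) + 2.27·e^(−0.0416·15/12)
I = 2.1598 + 1.0046 + 2.1550 = 5.3194
F = (S − I)·e^(rT) = (100.11 − 5.3194) · e^(0.0416·18/12)
= 94.7906 · e^0.062400 = 94.7906 × 1.064388 = $100.89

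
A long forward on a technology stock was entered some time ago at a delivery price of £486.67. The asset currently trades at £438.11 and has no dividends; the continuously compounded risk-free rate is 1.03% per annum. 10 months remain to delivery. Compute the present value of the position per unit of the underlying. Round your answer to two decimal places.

-£44.40

Current fair forward for the remaining 10 months: F = S·e^(r·T), r = 0.0103
F = 438.11 · e^(0.0103 × 10/12) = 438.11 × 1.008620 = 441.8865
Value of long forward = (F − K)·e^(−rT) = (441.8865 − 486.67) · e^(−0.0103·10/12)
= -44.7835 × 0.991453 = -44.40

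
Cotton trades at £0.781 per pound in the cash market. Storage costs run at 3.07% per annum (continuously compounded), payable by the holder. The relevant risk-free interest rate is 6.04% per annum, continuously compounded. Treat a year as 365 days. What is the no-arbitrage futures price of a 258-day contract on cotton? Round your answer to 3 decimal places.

£0.833 per pound

Net carry = r + u − y = 0.0604 + 0.0307 − 0.0000 = 0.0911
F = S·e^((r+u−y)T) = 0.781 · e^(0.0911 × 258/365) = 0.781 · e^0.064394
= 0.781 × 1.066513 = £0.833 per pound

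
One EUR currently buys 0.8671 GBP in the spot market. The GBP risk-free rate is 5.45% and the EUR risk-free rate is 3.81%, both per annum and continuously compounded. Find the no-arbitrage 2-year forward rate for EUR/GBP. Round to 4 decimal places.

0.8960

F = S·e^((r_GBP − r_EUR)T) = 0.8671 · e^((0.0545 − 0.0381) × 2)
= 0.8671 · e^0.032800 = 0.8671 × 1.033344
F = 0.8960 GBP per EUR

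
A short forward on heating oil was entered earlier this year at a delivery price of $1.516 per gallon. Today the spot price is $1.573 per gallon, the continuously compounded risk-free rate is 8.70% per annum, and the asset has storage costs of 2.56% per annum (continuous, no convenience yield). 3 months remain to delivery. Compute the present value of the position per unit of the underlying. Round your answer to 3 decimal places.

-$0.100 per gallon

Current fair forward for the remaining 3 months: F = S·e^((r + u)·T), (r + u) = 0.0870 + 0.0256 = 0.1126
F = 1.573 · e^(0.1126 × 3/12) = 1.573 × 1.028550 = 1.6179
Value of long forward = (F − K)·e^(−rT) = (1.6179 − 1.516) · e^(−0.0870·3/12)
= 0.1019 × 0.978485 = 0.100
Short position value = −(long value) = -$0.100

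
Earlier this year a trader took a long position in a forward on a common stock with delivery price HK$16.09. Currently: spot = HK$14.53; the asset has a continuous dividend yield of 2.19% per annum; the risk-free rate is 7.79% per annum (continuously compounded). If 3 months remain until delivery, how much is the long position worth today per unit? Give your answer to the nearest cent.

-HK$1.33

Current fair forward for the remaining 3 months: F = S·e^((r − q)·T), (r − q) = 0.0779 − 0.0219 = 0.0560
F = 14.53 · e^(0.0560 × 3/12) = 14.53 × 1.014098 = 14.7348
Value of long forward = (F − K)·e^(−rT) = (14.7348 − 16.09) · e^(−0.0779·3/12)
= -1.3552 × 0.980713 = -1.33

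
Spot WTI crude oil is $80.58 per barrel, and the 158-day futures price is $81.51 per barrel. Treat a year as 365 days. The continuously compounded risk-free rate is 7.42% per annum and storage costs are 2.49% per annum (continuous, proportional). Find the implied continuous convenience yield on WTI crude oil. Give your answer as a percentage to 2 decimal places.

7.26%

F = S·e^((r+u−y)T) ⇒ (r+u−y) = ln(F/S)/T
ln(81.51/80.58) = 0.011475; /T ⇒ 0.026509
y = r + u − ln(F/S)/T = 0.0742 + 0.0249 − 0.026509 = 0.072591
y = 7.26%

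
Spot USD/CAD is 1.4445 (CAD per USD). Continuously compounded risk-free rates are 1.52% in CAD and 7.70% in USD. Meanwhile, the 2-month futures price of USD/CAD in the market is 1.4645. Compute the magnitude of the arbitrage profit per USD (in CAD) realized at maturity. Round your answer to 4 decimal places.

Fair futures: F* = S·e^(carry·T), with carry = (r_CAD − r_USD) = 0.0152 − 0.0770 = -0.0618
F* = 1.4445 · e^(-0.0618 × 2/12) = 1.4445 · e^-0.010300 = 1.4445 × 0.989753 = 1.4297
Market 1.4645 > fair 1.4297: forward overpriced → cash-and-carry (buy spot, short the forward).
At maturity, profit = |F_mkt − F*| = |1.4645 − 1.4297| = 0.0348 per USD (in CAD)

0.0348 per USD (in CAD)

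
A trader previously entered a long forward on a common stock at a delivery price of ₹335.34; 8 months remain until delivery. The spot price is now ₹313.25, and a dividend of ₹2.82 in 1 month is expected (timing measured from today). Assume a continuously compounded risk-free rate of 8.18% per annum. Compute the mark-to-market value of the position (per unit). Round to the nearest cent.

PV(remaining dividends) I = 2.82·e^(−0.0818·1/12) = 2.8008
Current forward F = (S − I)·e^(rT) = (313.25 − 2.8008)·e^(0.0818·8/12) = 310.4492 × 1.056048 = 327.8493
Value (long) = (F − K)·e^(−rT) = (327.8493 − 335.34) × 0.946927 = -7.0931
Value = -₹7.09

-₹7.09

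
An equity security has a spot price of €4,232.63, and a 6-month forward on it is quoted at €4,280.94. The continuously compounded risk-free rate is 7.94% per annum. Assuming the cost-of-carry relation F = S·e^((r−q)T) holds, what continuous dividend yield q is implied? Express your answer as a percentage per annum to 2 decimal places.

5.67%

From F = S·e^((r−q)T): (r − q) = ln(F/S)/T
ln(4280.94/4232.63) = ln(1.011414) = 0.011349
(r − q) = 0.011349 / (6/12) = 0.022698
q = r − ln(F/S)/T = 0.0794 − 0.022698 = 0.056702
q = 5.67%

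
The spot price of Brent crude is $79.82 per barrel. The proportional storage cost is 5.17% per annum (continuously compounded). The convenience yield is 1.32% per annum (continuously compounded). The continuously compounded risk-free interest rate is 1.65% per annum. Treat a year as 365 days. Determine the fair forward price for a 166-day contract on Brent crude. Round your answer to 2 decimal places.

Net carry = r + u − y = 0.0165 + 0.0517 − 0.0132 = 0.0550
F = S·e^((r+u−y)T) = 79.82 · e^(0.0550 × 166/365) = 79.82 · e^0.025014
= 79.82 × 1.025329 = $81.84 per barrel

$81.84 per barrel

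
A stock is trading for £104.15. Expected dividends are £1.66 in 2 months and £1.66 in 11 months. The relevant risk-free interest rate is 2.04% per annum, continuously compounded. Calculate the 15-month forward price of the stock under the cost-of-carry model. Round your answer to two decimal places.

PV(dividends) I = 1.66·e^(−0.0204·2/12) + 1.66·e^(−0.0204·11/12)
I = 1.6544 + 1.6292 = 3.2836
F = (S − I)·e^(rT) = (104.15 − 3.2836) · e^(0.0204·15/12)
= 100.8664 · e^0.025500 = 100.8664 × 1.025828 = £103.47

£103.47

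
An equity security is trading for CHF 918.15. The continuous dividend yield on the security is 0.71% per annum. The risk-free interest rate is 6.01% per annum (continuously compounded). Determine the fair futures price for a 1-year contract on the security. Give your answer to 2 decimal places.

F = S·e^((r − q)T) = 918.15 · e^((0.0601 − 0.0071) × 1)
= 918.15 · e^0.053000 = 918.15 × 1.054430
F = CHF 968.12

CHF 968.12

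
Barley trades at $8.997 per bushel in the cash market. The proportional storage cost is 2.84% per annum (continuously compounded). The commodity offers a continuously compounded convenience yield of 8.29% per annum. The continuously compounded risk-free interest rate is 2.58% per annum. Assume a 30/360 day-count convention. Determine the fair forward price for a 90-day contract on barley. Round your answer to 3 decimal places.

Net carry = r + u − y = 0.0258 + 0.0284 − 0.0829 = -0.0287
F = S·e^((r+u−y)T) = 8.997 · e^(-0.0287 × 90/360) = 8.997 · e^-0.007175
= 8.997 × 0.992851 = $8.933 per bushel

$8.933 per bushel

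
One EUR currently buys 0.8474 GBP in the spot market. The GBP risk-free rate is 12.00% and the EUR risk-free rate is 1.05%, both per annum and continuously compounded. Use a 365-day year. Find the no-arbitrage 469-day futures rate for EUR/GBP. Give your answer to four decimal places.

0.9754

F = S·e^((r_GBP − r_EUR)T) = 0.8474 · e^((0.1200 − 0.0105) × 469/365)
= 0.8474 · e^0.140700 = 0.8474 × 1.151079
F = 0.9754 GBP per EUR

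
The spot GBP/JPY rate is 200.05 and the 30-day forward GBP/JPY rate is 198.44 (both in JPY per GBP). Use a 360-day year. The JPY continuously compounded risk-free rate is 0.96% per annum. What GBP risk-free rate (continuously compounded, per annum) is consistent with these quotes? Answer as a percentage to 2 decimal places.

10.66%

F = S·e^((r_JPY − r_GBP)T) ⇒ r_GBP = r_JPY − ln(F/S)/T
ln(198.44/200.05) = -0.008081; /(30/360) = -0.096972
r_GBP = 0.0096 + 0.096972 = 0.106572
r_GBP = 10.66%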